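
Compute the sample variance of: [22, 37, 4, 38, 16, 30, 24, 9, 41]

172.5278

Step 1: Compute the mean: (22 + 37 + 4 + 38 + 16 + 30 + 24 + 9 + 41) / 9 = 24.5556
Step 2: Compute squared deviations from the mean:
  (22 - 24.5556)^2 = 6.5309
  (37 - 24.5556)^2 = 154.8642
  (4 - 24.5556)^2 = 422.5309
  (38 - 24.5556)^2 = 180.7531
  (16 - 24.5556)^2 = 73.1975
  (30 - 24.5556)^2 = 29.642
  (24 - 24.5556)^2 = 0.3086
  (9 - 24.5556)^2 = 241.9753
  (41 - 24.5556)^2 = 270.4198
Step 3: Sum of squared deviations = 1380.2222
Step 4: Sample variance = 1380.2222 / 8 = 172.5278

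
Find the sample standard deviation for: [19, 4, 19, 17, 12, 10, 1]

7.2045

Step 1: Compute the mean: 11.7143
Step 2: Sum of squared deviations from the mean: 311.4286
Step 3: Sample variance = 311.4286 / 6 = 51.9048
Step 4: Standard deviation = sqrt(51.9048) = 7.2045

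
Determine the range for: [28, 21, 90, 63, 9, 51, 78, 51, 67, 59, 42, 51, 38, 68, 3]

87

Step 1: Identify the maximum value: max = 90
Step 2: Identify the minimum value: min = 3
Step 3: Range = max - min = 90 - 3 = 87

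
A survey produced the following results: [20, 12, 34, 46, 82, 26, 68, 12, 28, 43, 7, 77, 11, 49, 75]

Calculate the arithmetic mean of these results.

39.3333

Step 1: Sum all values: 20 + 12 + 34 + 46 + 82 + 26 + 68 + 12 + 28 + 43 + 7 + 77 + 11 + 49 + 75 = 590
Step 2: Count the number of values: n = 15
Step 3: Mean = sum / n = 590 / 15 = 39.3333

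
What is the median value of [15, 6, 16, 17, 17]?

16

Step 1: Sort the data in ascending order: [6, 15, 16, 17, 17]
Step 2: The number of values is n = 5.
Step 3: Since n is odd, the median is the middle value at position 3: 16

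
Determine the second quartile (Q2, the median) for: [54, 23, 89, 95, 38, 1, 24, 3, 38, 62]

38

Step 1: Sort the data: [1, 3, 23, 24, 38, 38, 54, 62, 89, 95]
Step 2: n = 10
Step 3: Q2 is the median. Since n is even, it is the average of the values at positions 5 and 6:
  Q2 = (38 + 38) / 2 = 38
Step 4: Q2 = 38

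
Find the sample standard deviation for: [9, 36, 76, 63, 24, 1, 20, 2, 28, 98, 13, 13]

31.0497

Step 1: Compute the mean: 31.9167
Step 2: Sum of squared deviations from the mean: 10604.9167
Step 3: Sample variance = 10604.9167 / 11 = 964.0833
Step 4: Standard deviation = sqrt(964.0833) = 31.0497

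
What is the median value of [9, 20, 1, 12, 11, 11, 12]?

11

Step 1: Sort the data in ascending order: [1, 9, 11, 11, 12, 12, 20]
Step 2: The number of values is n = 7.
Step 3: Since n is odd, the median is the middle value at position 4: 11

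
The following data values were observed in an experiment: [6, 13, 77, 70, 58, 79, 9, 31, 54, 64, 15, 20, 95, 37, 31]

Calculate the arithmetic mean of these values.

43.9333

Step 1: Sum all values: 6 + 13 + 77 + 70 + 58 + 79 + 9 + 31 + 54 + 64 + 15 + 20 + 95 + 37 + 31 = 659
Step 2: Count the number of values: n = 15
Step 3: Mean = sum / n = 659 / 15 = 43.9333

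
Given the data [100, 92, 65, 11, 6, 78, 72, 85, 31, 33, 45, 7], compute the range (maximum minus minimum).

94

Step 1: Identify the maximum value: max = 100
Step 2: Identify the minimum value: min = 6
Step 3: Range = max - min = 100 - 6 = 94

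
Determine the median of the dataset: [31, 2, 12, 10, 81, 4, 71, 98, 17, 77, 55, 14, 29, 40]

30

Step 1: Sort the data in ascending order: [2, 4, 10, 12, 14, 17, 29, 31, 40, 55, 71, 77, 81, 98]
Step 2: The number of values is n = 14.
Step 3: Since n is even, the median is the average of positions 7 and 8:
  Median = (29 + 31) / 2 = 30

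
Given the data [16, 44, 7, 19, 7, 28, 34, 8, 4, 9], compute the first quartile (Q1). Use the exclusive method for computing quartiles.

7

Step 1: Sort the data: [4, 7, 7, 8, 9, 16, 19, 28, 34, 44]
Step 2: n = 10
Step 3: Using the exclusive quartile method:
  Q1 = 7
  Q2 (median) = 12.5
  Q3 = 29.5
  IQR = Q3 - Q1 = 29.5 - 7 = 22.5
Step 4: Q1 = 7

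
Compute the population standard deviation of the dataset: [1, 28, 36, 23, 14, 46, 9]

14.549

Step 1: Compute the mean: 22.4286
Step 2: Sum of squared deviations from the mean: 1481.7143
Step 3: Population variance = 1481.7143 / 7 = 211.6735
Step 4: Standard deviation = sqrt(211.6735) = 14.549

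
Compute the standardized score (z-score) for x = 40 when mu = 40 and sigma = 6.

0

Step 1: Recall the z-score formula: z = (x - mu) / sigma
Step 2: Substitute values: z = (40 - 40) / 6
Step 3: z = 0 / 6 = 0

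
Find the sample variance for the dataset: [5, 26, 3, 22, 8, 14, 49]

258.4762

Step 1: Compute the mean: (5 + 26 + 3 + 22 + 8 + 14 + 49) / 7 = 18.1429
Step 2: Compute squared deviations from the mean:
  (5 - 18.1429)^2 = 172.7347
  (26 - 18.1429)^2 = 61.7347
  (3 - 18.1429)^2 = 229.3061
  (22 - 18.1429)^2 = 14.8776
  (8 - 18.1429)^2 = 102.8776
  (14 - 18.1429)^2 = 17.1633
  (49 - 18.1429)^2 = 952.1633
Step 3: Sum of squared deviations = 1550.8571
Step 4: Sample variance = 1550.8571 / 6 = 258.4762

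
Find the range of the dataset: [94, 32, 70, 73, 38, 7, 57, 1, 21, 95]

94

Step 1: Identify the maximum value: max = 95
Step 2: Identify the minimum value: min = 1
Step 3: Range = max - min = 95 - 1 = 94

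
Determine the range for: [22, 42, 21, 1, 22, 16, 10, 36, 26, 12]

41

Step 1: Identify the maximum value: max = 42
Step 2: Identify the minimum value: min = 1
Step 3: Range = max - min = 42 - 1 = 41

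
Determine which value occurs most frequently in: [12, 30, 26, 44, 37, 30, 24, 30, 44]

30

Step 1: Count the frequency of each value:
  12: appears 1 time(s)
  24: appears 1 time(s)
  26: appears 1 time(s)
  30: appears 3 time(s)
  37: appears 1 time(s)
  44: appears 2 time(s)
Step 2: The value 30 appears most frequently (3 times).
Step 3: Mode = 30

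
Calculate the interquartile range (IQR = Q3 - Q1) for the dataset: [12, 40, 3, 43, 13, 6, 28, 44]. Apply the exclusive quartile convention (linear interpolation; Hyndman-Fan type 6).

34.75

Step 1: Sort the data: [3, 6, 12, 13, 28, 40, 43, 44]
Step 2: n = 8
Step 3: Using the exclusive quartile method:
  Q1 = 7.5
  Q2 (median) = 20.5
  Q3 = 42.25
  IQR = Q3 - Q1 = 42.25 - 7.5 = 34.75
Step 4: IQR = 34.75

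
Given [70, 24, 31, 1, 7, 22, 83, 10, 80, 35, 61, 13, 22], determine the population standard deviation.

27.39

Step 1: Compute the mean: 35.3077
Step 2: Sum of squared deviations from the mean: 9752.7692
Step 3: Population variance = 9752.7692 / 13 = 750.213
Step 4: Standard deviation = sqrt(750.213) = 27.39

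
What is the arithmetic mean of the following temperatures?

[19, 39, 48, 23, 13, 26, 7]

25

Step 1: Sum all values: 19 + 39 + 48 + 23 + 13 + 26 + 7 = 175
Step 2: Count the number of values: n = 7
Step 3: Mean = sum / n = 175 / 7 = 25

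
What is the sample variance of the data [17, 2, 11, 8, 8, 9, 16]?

26.4762

Step 1: Compute the mean: (17 + 2 + 11 + 8 + 8 + 9 + 16) / 7 = 10.1429
Step 2: Compute squared deviations from the mean:
  (17 - 10.1429)^2 = 47.0204
  (2 - 10.1429)^2 = 66.3061
  (11 - 10.1429)^2 = 0.7347
  (8 - 10.1429)^2 = 4.5918
  (8 - 10.1429)^2 = 4.5918
  (9 - 10.1429)^2 = 1.3061
  (16 - 10.1429)^2 = 34.3061
Step 3: Sum of squared deviations = 158.8571
Step 4: Sample variance = 158.8571 / 6 = 26.4762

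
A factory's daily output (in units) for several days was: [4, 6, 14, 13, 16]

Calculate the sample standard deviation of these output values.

5.2726

Step 1: Compute the mean: 10.6
Step 2: Sum of squared deviations from the mean: 111.2
Step 3: Sample variance = 111.2 / 4 = 27.8
Step 4: Standard deviation = sqrt(27.8) = 5.2726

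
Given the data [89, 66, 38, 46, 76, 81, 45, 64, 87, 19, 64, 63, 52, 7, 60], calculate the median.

63

Step 1: Sort the data in ascending order: [7, 19, 38, 45, 46, 52, 60, 63, 64, 64, 66, 76, 81, 87, 89]
Step 2: The number of values is n = 15.
Step 3: Since n is odd, the median is the middle value at position 8: 63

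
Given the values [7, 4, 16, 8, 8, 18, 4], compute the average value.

9.2857

Step 1: Sum all values: 7 + 4 + 16 + 8 + 8 + 18 + 4 = 65
Step 2: Count the number of values: n = 7
Step 3: Mean = sum / n = 65 / 7 = 9.2857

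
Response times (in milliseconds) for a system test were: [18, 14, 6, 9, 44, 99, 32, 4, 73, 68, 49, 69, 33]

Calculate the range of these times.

95

Step 1: Identify the maximum value: max = 99
Step 2: Identify the minimum value: min = 4
Step 3: Range = max - min = 99 - 4 = 95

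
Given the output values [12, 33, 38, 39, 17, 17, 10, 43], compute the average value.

26.125

Step 1: Sum all values: 12 + 33 + 38 + 39 + 17 + 17 + 10 + 43 = 209
Step 2: Count the number of values: n = 8
Step 3: Mean = sum / n = 209 / 8 = 26.125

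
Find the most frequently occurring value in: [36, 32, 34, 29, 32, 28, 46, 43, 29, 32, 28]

32

Step 1: Count the frequency of each value:
  28: appears 2 time(s)
  29: appears 2 time(s)
  32: appears 3 time(s)
  34: appears 1 time(s)
  36: appears 1 time(s)
  43: appears 1 time(s)
  46: appears 1 time(s)
Step 2: The value 32 appears most frequently (3 times).
Step 3: Mode = 32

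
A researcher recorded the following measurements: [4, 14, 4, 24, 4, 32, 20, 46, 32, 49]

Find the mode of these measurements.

4

Step 1: Count the frequency of each value:
  4: appears 3 time(s)
  14: appears 1 time(s)
  20: appears 1 time(s)
  24: appears 1 time(s)
  32: appears 2 time(s)
  46: appears 1 time(s)
  49: appears 1 time(s)
Step 2: The value 4 appears most frequently (3 times).
Step 3: Mode = 4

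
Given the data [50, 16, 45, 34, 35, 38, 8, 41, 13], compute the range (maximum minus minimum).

42

Step 1: Identify the maximum value: max = 50
Step 2: Identify the minimum value: min = 8
Step 3: Range = max - min = 50 - 8 = 42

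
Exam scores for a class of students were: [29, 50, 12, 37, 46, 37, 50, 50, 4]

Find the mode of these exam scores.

50

Step 1: Count the frequency of each value:
  4: appears 1 time(s)
  12: appears 1 time(s)
  29: appears 1 time(s)
  37: appears 2 time(s)
  46: appears 1 time(s)
  50: appears 3 time(s)
Step 2: The value 50 appears most frequently (3 times).
Step 3: Mode = 50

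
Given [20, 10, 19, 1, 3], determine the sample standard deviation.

8.792

Step 1: Compute the mean: 10.6
Step 2: Sum of squared deviations from the mean: 309.2
Step 3: Sample variance = 309.2 / 4 = 77.3
Step 4: Standard deviation = sqrt(77.3) = 8.792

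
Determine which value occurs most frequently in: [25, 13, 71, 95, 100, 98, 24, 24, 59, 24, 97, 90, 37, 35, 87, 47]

24

Step 1: Count the frequency of each value:
  13: appears 1 time(s)
  24: appears 3 time(s)
  25: appears 1 time(s)
  35: appears 1 time(s)
  37: appears 1 time(s)
  47: appears 1 time(s)
  59: appears 1 time(s)
  71: appears 1 time(s)
  87: appears 1 time(s)
  90: appears 1 time(s)
  95: appears 1 time(s)
  97: appears 1 time(s)
  98: appears 1 time(s)
  100: appears 1 time(s)
Step 2: The value 24 appears most frequently (3 times).
Step 3: Mode = 24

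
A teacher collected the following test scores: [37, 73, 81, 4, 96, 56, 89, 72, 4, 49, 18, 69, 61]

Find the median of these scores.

61

Step 1: Sort the data in ascending order: [4, 4, 18, 37, 49, 56, 61, 69, 72, 73, 81, 89, 96]
Step 2: The number of values is n = 13.
Step 3: Since n is odd, the median is the middle value at position 7: 61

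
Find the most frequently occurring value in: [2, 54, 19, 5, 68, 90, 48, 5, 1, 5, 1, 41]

5

Step 1: Count the frequency of each value:
  1: appears 2 time(s)
  2: appears 1 time(s)
  5: appears 3 time(s)
  19: appears 1 time(s)
  41: appears 1 time(s)
  48: appears 1 time(s)
  54: appears 1 time(s)
  68: appears 1 time(s)
  90: appears 1 time(s)
Step 2: The value 5 appears most frequently (3 times).
Step 3: Mode = 5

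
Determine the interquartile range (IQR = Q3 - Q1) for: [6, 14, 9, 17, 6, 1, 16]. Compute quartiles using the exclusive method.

10

Step 1: Sort the data: [1, 6, 6, 9, 14, 16, 17]
Step 2: n = 7
Step 3: Using the exclusive quartile method:
  Q1 = 6
  Q2 (median) = 9
  Q3 = 16
  IQR = Q3 - Q1 = 16 - 6 = 10
Step 4: IQR = 10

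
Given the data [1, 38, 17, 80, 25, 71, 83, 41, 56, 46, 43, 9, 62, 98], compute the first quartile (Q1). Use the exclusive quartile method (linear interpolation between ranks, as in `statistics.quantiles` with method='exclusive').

23

Step 1: Sort the data: [1, 9, 17, 25, 38, 41, 43, 46, 56, 62, 71, 80, 83, 98]
Step 2: n = 14
Step 3: Using the exclusive quartile method:
  Q1 = 23
  Q2 (median) = 44.5
  Q3 = 73.25
  IQR = Q3 - Q1 = 73.25 - 23 = 50.25
Step 4: Q1 = 23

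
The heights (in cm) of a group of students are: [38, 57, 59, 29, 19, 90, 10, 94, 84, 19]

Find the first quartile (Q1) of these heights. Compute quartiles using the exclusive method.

19

Step 1: Sort the data: [10, 19, 19, 29, 38, 57, 59, 84, 90, 94]
Step 2: n = 10
Step 3: Using the exclusive quartile method:
  Q1 = 19
  Q2 (median) = 47.5
  Q3 = 85.5
  IQR = Q3 - Q1 = 85.5 - 19 = 66.5
Step 4: Q1 = 19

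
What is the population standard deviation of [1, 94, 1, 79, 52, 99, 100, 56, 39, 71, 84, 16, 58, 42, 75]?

31.8689

Step 1: Compute the mean: 57.8
Step 2: Sum of squared deviations from the mean: 15234.4
Step 3: Population variance = 15234.4 / 15 = 1015.6267
Step 4: Standard deviation = sqrt(1015.6267) = 31.8689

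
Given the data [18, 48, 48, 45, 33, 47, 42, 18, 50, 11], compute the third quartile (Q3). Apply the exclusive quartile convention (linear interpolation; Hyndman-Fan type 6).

48

Step 1: Sort the data: [11, 18, 18, 33, 42, 45, 47, 48, 48, 50]
Step 2: n = 10
Step 3: Using the exclusive quartile method:
  Q1 = 18
  Q2 (median) = 43.5
  Q3 = 48
  IQR = Q3 - Q1 = 48 - 18 = 30
Step 4: Q3 = 48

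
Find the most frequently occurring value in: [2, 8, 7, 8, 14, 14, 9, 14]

14

Step 1: Count the frequency of each value:
  2: appears 1 time(s)
  7: appears 1 time(s)
  8: appears 2 time(s)
  9: appears 1 time(s)
  14: appears 3 time(s)
Step 2: The value 14 appears most frequently (3 times).
Step 3: Mode = 14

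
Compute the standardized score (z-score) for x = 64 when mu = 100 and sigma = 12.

-3

Step 1: Recall the z-score formula: z = (x - mu) / sigma
Step 2: Substitute values: z = (64 - 100) / 12
Step 3: z = -36 / 12 = -3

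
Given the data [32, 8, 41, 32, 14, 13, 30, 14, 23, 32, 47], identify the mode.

32

Step 1: Count the frequency of each value:
  8: appears 1 time(s)
  13: appears 1 time(s)
  14: appears 2 time(s)
  23: appears 1 time(s)
  30: appears 1 time(s)
  32: appears 3 time(s)
  41: appears 1 time(s)
  47: appears 1 time(s)
Step 2: The value 32 appears most frequently (3 times).
Step 3: Mode = 32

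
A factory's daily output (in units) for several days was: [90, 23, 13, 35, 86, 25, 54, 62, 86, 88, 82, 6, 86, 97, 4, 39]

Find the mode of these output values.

86

Step 1: Count the frequency of each value:
  4: appears 1 time(s)
  6: appears 1 time(s)
  13: appears 1 time(s)
  23: appears 1 time(s)
  25: appears 1 time(s)
  35: appears 1 time(s)
  39: appears 1 time(s)
  54: appears 1 time(s)
  62: appears 1 time(s)
  82: appears 1 time(s)
  86: appears 3 time(s)
  88: appears 1 time(s)
  90: appears 1 time(s)
  97: appears 1 time(s)
Step 2: The value 86 appears most frequently (3 times).
Step 3: Mode = 86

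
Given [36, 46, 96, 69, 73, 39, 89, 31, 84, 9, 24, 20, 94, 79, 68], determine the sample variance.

855.1238

Step 1: Compute the mean: (36 + 46 + 96 + 69 + 73 + 39 + 89 + 31 + 84 + 9 + 24 + 20 + 94 + 79 + 68) / 15 = 57.1333
Step 2: Compute squared deviations from the mean:
  (36 - 57.1333)^2 = 446.6178
  (46 - 57.1333)^2 = 123.9511
  (96 - 57.1333)^2 = 1510.6178
  (69 - 57.1333)^2 = 140.8178
  (73 - 57.1333)^2 = 251.7511
  (39 - 57.1333)^2 = 328.8178
  (89 - 57.1333)^2 = 1015.4844
  (31 - 57.1333)^2 = 682.9511
  (84 - 57.1333)^2 = 721.8178
  (9 - 57.1333)^2 = 2316.8178
  (24 - 57.1333)^2 = 1097.8178
  (20 - 57.1333)^2 = 1378.8844
  (94 - 57.1333)^2 = 1359.1511
  (79 - 57.1333)^2 = 478.1511
  (68 - 57.1333)^2 = 118.0844
Step 3: Sum of squared deviations = 11971.7333
Step 4: Sample variance = 11971.7333 / 14 = 855.1238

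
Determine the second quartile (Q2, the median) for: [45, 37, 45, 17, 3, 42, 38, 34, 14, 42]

37.5

Step 1: Sort the data: [3, 14, 17, 34, 37, 38, 42, 42, 45, 45]
Step 2: n = 10
Step 3: Q2 is the median. Since n is even, it is the average of the values at positions 5 and 6:
  Q2 = (37 + 38) / 2 = 37.5
Step 4: Q2 = 37.5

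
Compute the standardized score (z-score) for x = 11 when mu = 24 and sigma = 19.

-0.6842

Step 1: Recall the z-score formula: z = (x - mu) / sigma
Step 2: Substitute values: z = (11 - 24) / 19
Step 3: z = -13 / 19 = -0.6842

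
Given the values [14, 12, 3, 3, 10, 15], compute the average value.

9.5

Step 1: Sum all values: 14 + 12 + 3 + 3 + 10 + 15 = 57
Step 2: Count the number of values: n = 6
Step 3: Mean = sum / n = 57 / 6 = 9.5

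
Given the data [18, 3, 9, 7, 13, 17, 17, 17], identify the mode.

17

Step 1: Count the frequency of each value:
  3: appears 1 time(s)
  7: appears 1 time(s)
  9: appears 1 time(s)
  13: appears 1 time(s)
  17: appears 3 time(s)
  18: appears 1 time(s)
Step 2: The value 17 appears most frequently (3 times).
Step 3: Mode = 17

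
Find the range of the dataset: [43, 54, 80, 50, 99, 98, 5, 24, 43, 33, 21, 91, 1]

98

Step 1: Identify the maximum value: max = 99
Step 2: Identify the minimum value: min = 1
Step 3: Range = max - min = 99 - 1 = 98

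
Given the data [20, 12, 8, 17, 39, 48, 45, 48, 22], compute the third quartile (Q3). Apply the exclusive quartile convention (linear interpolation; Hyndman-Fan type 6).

46.5

Step 1: Sort the data: [8, 12, 17, 20, 22, 39, 45, 48, 48]
Step 2: n = 9
Step 3: Using the exclusive quartile method:
  Q1 = 14.5
  Q2 (median) = 22
  Q3 = 46.5
  IQR = Q3 - Q1 = 46.5 - 14.5 = 32
Step 4: Q3 = 46.5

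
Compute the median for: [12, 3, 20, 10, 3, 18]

11

Step 1: Sort the data in ascending order: [3, 3, 10, 12, 18, 20]
Step 2: The number of values is n = 6.
Step 3: Since n is even, the median is the average of positions 3 and 4:
  Median = (10 + 12) / 2 = 11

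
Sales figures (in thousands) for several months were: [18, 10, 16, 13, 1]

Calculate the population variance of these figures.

35.44

Step 1: Compute the mean: (18 + 10 + 16 + 13 + 1) / 5 = 11.6
Step 2: Compute squared deviations from the mean:
  (18 - 11.6)^2 = 40.96
  (10 - 11.6)^2 = 2.56
  (16 - 11.6)^2 = 19.36
  (13 - 11.6)^2 = 1.96
  (1 - 11.6)^2 = 112.36
Step 3: Sum of squared deviations = 177.2
Step 4: Population variance = 177.2 / 5 = 35.44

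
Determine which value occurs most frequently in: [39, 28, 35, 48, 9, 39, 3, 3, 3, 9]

3

Step 1: Count the frequency of each value:
  3: appears 3 time(s)
  9: appears 2 time(s)
  28: appears 1 time(s)
  35: appears 1 time(s)
  39: appears 2 time(s)
  48: appears 1 time(s)
Step 2: The value 3 appears most frequently (3 times).
Step 3: Mode = 3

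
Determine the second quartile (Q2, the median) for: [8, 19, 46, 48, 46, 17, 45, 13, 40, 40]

40

Step 1: Sort the data: [8, 13, 17, 19, 40, 40, 45, 46, 46, 48]
Step 2: n = 10
Step 3: Q2 is the median. Since n is even, it is the average of the values at positions 5 and 6:
  Q2 = (40 + 40) / 2 = 40
Step 4: Q2 = 40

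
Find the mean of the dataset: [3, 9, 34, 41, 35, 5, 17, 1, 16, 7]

16.8

Step 1: Sum all values: 3 + 9 + 34 + 41 + 35 + 5 + 17 + 1 + 16 + 7 = 168
Step 2: Count the number of values: n = 10
Step 3: Mean = sum / n = 168 / 10 = 16.8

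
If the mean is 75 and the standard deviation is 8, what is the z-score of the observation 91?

2

Step 1: Recall the z-score formula: z = (x - mu) / sigma
Step 2: Substitute values: z = (91 - 75) / 8
Step 3: z = 16 / 8 = 2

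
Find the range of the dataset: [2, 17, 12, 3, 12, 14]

15

Step 1: Identify the maximum value: max = 17
Step 2: Identify the minimum value: min = 2
Step 3: Range = max - min = 17 - 2 = 15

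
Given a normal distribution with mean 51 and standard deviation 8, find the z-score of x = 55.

0.5

Step 1: Recall the z-score formula: z = (x - mu) / sigma
Step 2: Substitute values: z = (55 - 51) / 8
Step 3: z = 4 / 8 = 0.5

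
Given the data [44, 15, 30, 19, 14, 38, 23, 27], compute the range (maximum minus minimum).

30

Step 1: Identify the maximum value: max = 44
Step 2: Identify the minimum value: min = 14
Step 3: Range = max - min = 44 - 14 = 30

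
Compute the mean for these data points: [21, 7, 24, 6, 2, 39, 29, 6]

16.75

Step 1: Sum all values: 21 + 7 + 24 + 6 + 2 + 39 + 29 + 6 = 134
Step 2: Count the number of values: n = 8
Step 3: Mean = sum / n = 134 / 8 = 16.75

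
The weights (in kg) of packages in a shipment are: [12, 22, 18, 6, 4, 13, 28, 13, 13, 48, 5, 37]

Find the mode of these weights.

13

Step 1: Count the frequency of each value:
  4: appears 1 time(s)
  5: appears 1 time(s)
  6: appears 1 time(s)
  12: appears 1 time(s)
  13: appears 3 time(s)
  18: appears 1 time(s)
  22: appears 1 time(s)
  28: appears 1 time(s)
  37: appears 1 time(s)
  48: appears 1 time(s)
Step 2: The value 13 appears most frequently (3 times).
Step 3: Mode = 13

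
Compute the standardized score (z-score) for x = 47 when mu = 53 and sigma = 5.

-1.2

Step 1: Recall the z-score formula: z = (x - mu) / sigma
Step 2: Substitute values: z = (47 - 53) / 5
Step 3: z = -6 / 5 = -1.2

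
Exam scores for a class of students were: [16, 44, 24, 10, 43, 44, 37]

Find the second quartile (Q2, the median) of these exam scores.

37

Step 1: Sort the data: [10, 16, 24, 37, 43, 44, 44]
Step 2: n = 7
Step 3: Q2 is the median. Since n is odd, it is the middle value at position 4: 37
Step 4: Q2 = 37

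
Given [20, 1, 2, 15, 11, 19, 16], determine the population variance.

51.4286

Step 1: Compute the mean: (20 + 1 + 2 + 15 + 11 + 19 + 16) / 7 = 12
Step 2: Compute squared deviations from the mean:
  (20 - 12)^2 = 64
  (1 - 12)^2 = 121
  (2 - 12)^2 = 100
  (15 - 12)^2 = 9
  (11 - 12)^2 = 1
  (19 - 12)^2 = 49
  (16 - 12)^2 = 16
Step 3: Sum of squared deviations = 360
Step 4: Population variance = 360 / 7 = 51.4286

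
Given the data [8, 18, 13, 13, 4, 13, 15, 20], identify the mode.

13

Step 1: Count the frequency of each value:
  4: appears 1 time(s)
  8: appears 1 time(s)
  13: appears 3 time(s)
  15: appears 1 time(s)
  18: appears 1 time(s)
  20: appears 1 time(s)
Step 2: The value 13 appears most frequently (3 times).
Step 3: Mode = 13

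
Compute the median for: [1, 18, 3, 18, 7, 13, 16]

13

Step 1: Sort the data in ascending order: [1, 3, 7, 13, 16, 18, 18]
Step 2: The number of values is n = 7.
Step 3: Since n is odd, the median is the middle value at position 4: 13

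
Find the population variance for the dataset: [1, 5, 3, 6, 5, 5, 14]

14.2449

Step 1: Compute the mean: (1 + 5 + 3 + 6 + 5 + 5 + 14) / 7 = 5.5714
Step 2: Compute squared deviations from the mean:
  (1 - 5.5714)^2 = 20.898
  (5 - 5.5714)^2 = 0.3265
  (3 - 5.5714)^2 = 6.6122
  (6 - 5.5714)^2 = 0.1837
  (5 - 5.5714)^2 = 0.3265
  (5 - 5.5714)^2 = 0.3265
  (14 - 5.5714)^2 = 71.0408
Step 3: Sum of squared deviations = 99.7143
Step 4: Population variance = 99.7143 / 7 = 14.2449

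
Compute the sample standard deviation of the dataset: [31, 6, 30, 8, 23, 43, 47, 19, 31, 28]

13.243

Step 1: Compute the mean: 26.6
Step 2: Sum of squared deviations from the mean: 1578.4
Step 3: Sample variance = 1578.4 / 9 = 175.3778
Step 4: Standard deviation = sqrt(175.3778) = 13.243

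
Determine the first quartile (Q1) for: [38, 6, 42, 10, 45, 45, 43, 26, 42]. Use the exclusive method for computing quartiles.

18

Step 1: Sort the data: [6, 10, 26, 38, 42, 42, 43, 45, 45]
Step 2: n = 9
Step 3: Using the exclusive quartile method:
  Q1 = 18
  Q2 (median) = 42
  Q3 = 44
  IQR = Q3 - Q1 = 44 - 18 = 26
Step 4: Q1 = 18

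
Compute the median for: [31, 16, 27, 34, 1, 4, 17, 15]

16.5

Step 1: Sort the data in ascending order: [1, 4, 15, 16, 17, 27, 31, 34]
Step 2: The number of values is n = 8.
Step 3: Since n is even, the median is the average of positions 4 and 5:
  Median = (16 + 17) / 2 = 16.5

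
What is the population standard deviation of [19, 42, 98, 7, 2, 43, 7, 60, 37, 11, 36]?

27.2245

Step 1: Compute the mean: 32.9091
Step 2: Sum of squared deviations from the mean: 8152.9091
Step 3: Population variance = 8152.9091 / 11 = 741.1736
Step 4: Standard deviation = sqrt(741.1736) = 27.2245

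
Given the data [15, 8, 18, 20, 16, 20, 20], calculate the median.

18

Step 1: Sort the data in ascending order: [8, 15, 16, 18, 20, 20, 20]
Step 2: The number of values is n = 7.
Step 3: Since n is odd, the median is the middle value at position 4: 18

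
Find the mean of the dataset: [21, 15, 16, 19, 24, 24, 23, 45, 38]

25

Step 1: Sum all values: 21 + 15 + 16 + 19 + 24 + 24 + 23 + 45 + 38 = 225
Step 2: Count the number of values: n = 9
Step 3: Mean = sum / n = 225 / 9 = 25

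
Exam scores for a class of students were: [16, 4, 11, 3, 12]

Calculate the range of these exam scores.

13

Step 1: Identify the maximum value: max = 16
Step 2: Identify the minimum value: min = 3
Step 3: Range = max - min = 16 - 3 = 13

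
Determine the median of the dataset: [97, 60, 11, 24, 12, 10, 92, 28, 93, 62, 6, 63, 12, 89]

44

Step 1: Sort the data in ascending order: [6, 10, 11, 12, 12, 24, 28, 60, 62, 63, 89, 92, 93, 97]
Step 2: The number of values is n = 14.
Step 3: Since n is even, the median is the average of positions 7 and 8:
  Median = (28 + 60) / 2 = 44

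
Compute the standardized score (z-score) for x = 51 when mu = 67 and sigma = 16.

-1

Step 1: Recall the z-score formula: z = (x - mu) / sigma
Step 2: Substitute values: z = (51 - 67) / 16
Step 3: z = -16 / 16 = -1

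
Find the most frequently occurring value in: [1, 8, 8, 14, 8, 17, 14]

8

Step 1: Count the frequency of each value:
  1: appears 1 time(s)
  8: appears 3 time(s)
  14: appears 2 time(s)
  17: appears 1 time(s)
Step 2: The value 8 appears most frequently (3 times).
Step 3: Mode = 8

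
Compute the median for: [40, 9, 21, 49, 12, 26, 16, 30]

23.5

Step 1: Sort the data in ascending order: [9, 12, 16, 21, 26, 30, 40, 49]
Step 2: The number of values is n = 8.
Step 3: Since n is even, the median is the average of positions 4 and 5:
  Median = (21 + 26) / 2 = 23.5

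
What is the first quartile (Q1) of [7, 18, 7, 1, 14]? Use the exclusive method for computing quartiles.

4

Step 1: Sort the data: [1, 7, 7, 14, 18]
Step 2: n = 5
Step 3: Using the exclusive quartile method:
  Q1 = 4
  Q2 (median) = 7
  Q3 = 16
  IQR = Q3 - Q1 = 16 - 4 = 12
Step 4: Q1 = 4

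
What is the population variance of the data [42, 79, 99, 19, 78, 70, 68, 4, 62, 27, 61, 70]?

713.7431

Step 1: Compute the mean: (42 + 79 + 99 + 19 + 78 + 70 + 68 + 4 + 62 + 27 + 61 + 70) / 12 = 56.5833
Step 2: Compute squared deviations from the mean:
  (42 - 56.5833)^2 = 212.6736
  (79 - 56.5833)^2 = 502.5069
  (99 - 56.5833)^2 = 1799.1736
  (19 - 56.5833)^2 = 1412.5069
  (78 - 56.5833)^2 = 458.6736
  (70 - 56.5833)^2 = 180.0069
  (68 - 56.5833)^2 = 130.3403
  (4 - 56.5833)^2 = 2765.0069
  (62 - 56.5833)^2 = 29.3403
  (27 - 56.5833)^2 = 875.1736
  (61 - 56.5833)^2 = 19.5069
  (70 - 56.5833)^2 = 180.0069
Step 3: Sum of squared deviations = 8564.9167
Step 4: Population variance = 8564.9167 / 12 = 713.7431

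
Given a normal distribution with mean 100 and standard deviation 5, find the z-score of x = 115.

3

Step 1: Recall the z-score formula: z = (x - mu) / sigma
Step 2: Substitute values: z = (115 - 100) / 5
Step 3: z = 15 / 5 = 3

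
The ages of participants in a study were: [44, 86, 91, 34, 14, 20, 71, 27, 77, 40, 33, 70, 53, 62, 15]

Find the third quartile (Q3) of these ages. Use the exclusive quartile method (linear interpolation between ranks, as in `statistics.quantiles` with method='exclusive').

71

Step 1: Sort the data: [14, 15, 20, 27, 33, 34, 40, 44, 53, 62, 70, 71, 77, 86, 91]
Step 2: n = 15
Step 3: Using the exclusive quartile method:
  Q1 = 27
  Q2 (median) = 44
  Q3 = 71
  IQR = Q3 - Q1 = 71 - 27 = 44
Step 4: Q3 = 71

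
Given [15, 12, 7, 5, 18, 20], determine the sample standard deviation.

5.9805

Step 1: Compute the mean: 12.8333
Step 2: Sum of squared deviations from the mean: 178.8333
Step 3: Sample variance = 178.8333 / 5 = 35.7667
Step 4: Standard deviation = sqrt(35.7667) = 5.9805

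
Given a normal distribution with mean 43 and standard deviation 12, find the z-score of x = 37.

-0.5

Step 1: Recall the z-score formula: z = (x - mu) / sigma
Step 2: Substitute values: z = (37 - 43) / 12
Step 3: z = -6 / 12 = -0.5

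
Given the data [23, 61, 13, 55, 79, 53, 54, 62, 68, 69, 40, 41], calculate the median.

54.5

Step 1: Sort the data in ascending order: [13, 23, 40, 41, 53, 54, 55, 61, 62, 68, 69, 79]
Step 2: The number of values is n = 12.
Step 3: Since n is even, the median is the average of positions 6 and 7:
  Median = (54 + 55) / 2 = 54.5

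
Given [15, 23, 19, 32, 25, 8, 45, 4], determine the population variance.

151.7344

Step 1: Compute the mean: (15 + 23 + 19 + 32 + 25 + 8 + 45 + 4) / 8 = 21.375
Step 2: Compute squared deviations from the mean:
  (15 - 21.375)^2 = 40.6406
  (23 - 21.375)^2 = 2.6406
  (19 - 21.375)^2 = 5.6406
  (32 - 21.375)^2 = 112.8906
  (25 - 21.375)^2 = 13.1406
  (8 - 21.375)^2 = 178.8906
  (45 - 21.375)^2 = 558.1406
  (4 - 21.375)^2 = 301.8906
Step 3: Sum of squared deviations = 1213.875
Step 4: Population variance = 1213.875 / 8 = 151.7344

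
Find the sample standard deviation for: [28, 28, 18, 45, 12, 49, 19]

13.9386

Step 1: Compute the mean: 28.4286
Step 2: Sum of squared deviations from the mean: 1165.7143
Step 3: Sample variance = 1165.7143 / 6 = 194.2857
Step 4: Standard deviation = sqrt(194.2857) = 13.9386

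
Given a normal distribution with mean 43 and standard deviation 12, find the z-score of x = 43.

0

Step 1: Recall the z-score formula: z = (x - mu) / sigma
Step 2: Substitute values: z = (43 - 43) / 12
Step 3: z = 0 / 12 = 0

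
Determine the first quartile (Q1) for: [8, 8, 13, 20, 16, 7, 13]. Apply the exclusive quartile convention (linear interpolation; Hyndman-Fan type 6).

8

Step 1: Sort the data: [7, 8, 8, 13, 13, 16, 20]
Step 2: n = 7
Step 3: Using the exclusive quartile method:
  Q1 = 8
  Q2 (median) = 13
  Q3 = 16
  IQR = Q3 - Q1 = 16 - 8 = 8
Step 4: Q1 = 8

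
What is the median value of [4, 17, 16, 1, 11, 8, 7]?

8

Step 1: Sort the data in ascending order: [1, 4, 7, 8, 11, 16, 17]
Step 2: The number of values is n = 7.
Step 3: Since n is odd, the median is the middle value at position 4: 8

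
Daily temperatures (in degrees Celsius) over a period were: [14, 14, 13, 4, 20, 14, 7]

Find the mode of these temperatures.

14

Step 1: Count the frequency of each value:
  4: appears 1 time(s)
  7: appears 1 time(s)
  13: appears 1 time(s)
  14: appears 3 time(s)
  20: appears 1 time(s)
Step 2: The value 14 appears most frequently (3 times).
Step 3: Mode = 14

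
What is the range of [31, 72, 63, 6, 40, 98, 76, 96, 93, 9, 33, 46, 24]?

92

Step 1: Identify the maximum value: max = 98
Step 2: Identify the minimum value: min = 6
Step 3: Range = max - min = 98 - 6 = 92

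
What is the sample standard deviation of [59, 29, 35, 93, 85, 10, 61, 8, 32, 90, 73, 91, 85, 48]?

30.3428

Step 1: Compute the mean: 57.0714
Step 2: Sum of squared deviations from the mean: 11968.9286
Step 3: Sample variance = 11968.9286 / 13 = 920.6868
Step 4: Standard deviation = sqrt(920.6868) = 30.3428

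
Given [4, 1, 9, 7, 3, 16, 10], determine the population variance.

22.1224

Step 1: Compute the mean: (4 + 1 + 9 + 7 + 3 + 16 + 10) / 7 = 7.1429
Step 2: Compute squared deviations from the mean:
  (4 - 7.1429)^2 = 9.8776
  (1 - 7.1429)^2 = 37.7347
  (9 - 7.1429)^2 = 3.449
  (7 - 7.1429)^2 = 0.0204
  (3 - 7.1429)^2 = 17.1633
  (16 - 7.1429)^2 = 78.449
  (10 - 7.1429)^2 = 8.1633
Step 3: Sum of squared deviations = 154.8571
Step 4: Population variance = 154.8571 / 7 = 22.1224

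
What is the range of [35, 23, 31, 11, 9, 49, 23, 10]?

40

Step 1: Identify the maximum value: max = 49
Step 2: Identify the minimum value: min = 9
Step 3: Range = max - min = 49 - 9 = 40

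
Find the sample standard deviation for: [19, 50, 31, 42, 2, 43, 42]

16.889

Step 1: Compute the mean: 32.7143
Step 2: Sum of squared deviations from the mean: 1711.4286
Step 3: Sample variance = 1711.4286 / 6 = 285.2381
Step 4: Standard deviation = sqrt(285.2381) = 16.889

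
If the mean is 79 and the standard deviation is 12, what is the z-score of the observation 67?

-1

Step 1: Recall the z-score formula: z = (x - mu) / sigma
Step 2: Substitute values: z = (67 - 79) / 12
Step 3: z = -12 / 12 = -1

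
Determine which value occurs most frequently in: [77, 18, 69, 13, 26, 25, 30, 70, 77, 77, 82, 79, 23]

77

Step 1: Count the frequency of each value:
  13: appears 1 time(s)
  18: appears 1 time(s)
  23: appears 1 time(s)
  25: appears 1 time(s)
  26: appears 1 time(s)
  30: appears 1 time(s)
  69: appears 1 time(s)
  70: appears 1 time(s)
  77: appears 3 time(s)
  79: appears 1 time(s)
  82: appears 1 time(s)
Step 2: The value 77 appears most frequently (3 times).
Step 3: Mode = 77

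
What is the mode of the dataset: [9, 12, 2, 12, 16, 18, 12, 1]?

12

Step 1: Count the frequency of each value:
  1: appears 1 time(s)
  2: appears 1 time(s)
  9: appears 1 time(s)
  12: appears 3 time(s)
  16: appears 1 time(s)
  18: appears 1 time(s)
Step 2: The value 12 appears most frequently (3 times).
Step 3: Mode = 12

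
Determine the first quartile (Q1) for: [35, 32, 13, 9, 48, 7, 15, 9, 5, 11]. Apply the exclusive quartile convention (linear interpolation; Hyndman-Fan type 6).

8.5

Step 1: Sort the data: [5, 7, 9, 9, 11, 13, 15, 32, 35, 48]
Step 2: n = 10
Step 3: Using the exclusive quartile method:
  Q1 = 8.5
  Q2 (median) = 12
  Q3 = 32.75
  IQR = Q3 - Q1 = 32.75 - 8.5 = 24.25
Step 4: Q1 = 8.5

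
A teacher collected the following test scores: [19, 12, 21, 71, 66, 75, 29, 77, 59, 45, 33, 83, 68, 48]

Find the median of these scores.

53.5

Step 1: Sort the data in ascending order: [12, 19, 21, 29, 33, 45, 48, 59, 66, 68, 71, 75, 77, 83]
Step 2: The number of values is n = 14.
Step 3: Since n is even, the median is the average of positions 7 and 8:
  Median = (48 + 59) / 2 = 53.5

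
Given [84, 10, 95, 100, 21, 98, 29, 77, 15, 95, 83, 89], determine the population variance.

1187.8889

Step 1: Compute the mean: (84 + 10 + 95 + 100 + 21 + 98 + 29 + 77 + 15 + 95 + 83 + 89) / 12 = 66.3333
Step 2: Compute squared deviations from the mean:
  (84 - 66.3333)^2 = 312.1111
  (10 - 66.3333)^2 = 3173.4444
  (95 - 66.3333)^2 = 821.7778
  (100 - 66.3333)^2 = 1133.4444
  (21 - 66.3333)^2 = 2055.1111
  (98 - 66.3333)^2 = 1002.7778
  (29 - 66.3333)^2 = 1393.7778
  (77 - 66.3333)^2 = 113.7778
  (15 - 66.3333)^2 = 2635.1111
  (95 - 66.3333)^2 = 821.7778
  (83 - 66.3333)^2 = 277.7778
  (89 - 66.3333)^2 = 513.7778
Step 3: Sum of squared deviations = 14254.6667
Step 4: Population variance = 14254.6667 / 12 = 1187.8889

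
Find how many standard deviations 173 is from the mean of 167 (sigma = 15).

0.4

Step 1: Recall the z-score formula: z = (x - mu) / sigma
Step 2: Substitute values: z = (173 - 167) / 15
Step 3: z = 6 / 15 = 0.4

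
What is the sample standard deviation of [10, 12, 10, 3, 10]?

3.4641

Step 1: Compute the mean: 9
Step 2: Sum of squared deviations from the mean: 48
Step 3: Sample variance = 48 / 4 = 12
Step 4: Standard deviation = sqrt(12) = 3.4641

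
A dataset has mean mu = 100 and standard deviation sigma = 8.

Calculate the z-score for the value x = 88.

-1.5

Step 1: Recall the z-score formula: z = (x - mu) / sigma
Step 2: Substitute values: z = (88 - 100) / 8
Step 3: z = -12 / 8 = -1.5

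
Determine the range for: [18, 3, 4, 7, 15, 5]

15

Step 1: Identify the maximum value: max = 18
Step 2: Identify the minimum value: min = 3
Step 3: Range = max - min = 18 - 3 = 15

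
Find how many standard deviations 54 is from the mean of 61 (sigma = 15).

-0.4667

Step 1: Recall the z-score formula: z = (x - mu) / sigma
Step 2: Substitute values: z = (54 - 61) / 15
Step 3: z = -7 / 15 = -0.4667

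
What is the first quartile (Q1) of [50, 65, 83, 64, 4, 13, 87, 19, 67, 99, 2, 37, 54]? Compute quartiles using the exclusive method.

16

Step 1: Sort the data: [2, 4, 13, 19, 37, 50, 54, 64, 65, 67, 83, 87, 99]
Step 2: n = 13
Step 3: Using the exclusive quartile method:
  Q1 = 16
  Q2 (median) = 54
  Q3 = 75
  IQR = Q3 - Q1 = 75 - 16 = 59
Step 4: Q1 = 16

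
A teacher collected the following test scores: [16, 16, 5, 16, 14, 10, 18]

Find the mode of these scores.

16

Step 1: Count the frequency of each value:
  5: appears 1 time(s)
  10: appears 1 time(s)
  14: appears 1 time(s)
  16: appears 3 time(s)
  18: appears 1 time(s)
Step 2: The value 16 appears most frequently (3 times).
Step 3: Mode = 16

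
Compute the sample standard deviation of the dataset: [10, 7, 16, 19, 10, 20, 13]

4.9281

Step 1: Compute the mean: 13.5714
Step 2: Sum of squared deviations from the mean: 145.7143
Step 3: Sample variance = 145.7143 / 6 = 24.2857
Step 4: Standard deviation = sqrt(24.2857) = 4.9281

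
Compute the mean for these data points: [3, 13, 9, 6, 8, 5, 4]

6.8571

Step 1: Sum all values: 3 + 13 + 9 + 6 + 8 + 5 + 4 = 48
Step 2: Count the number of values: n = 7
Step 3: Mean = sum / n = 48 / 7 = 6.8571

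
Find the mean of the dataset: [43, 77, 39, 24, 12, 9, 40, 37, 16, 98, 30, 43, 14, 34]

36.8571

Step 1: Sum all values: 43 + 77 + 39 + 24 + 12 + 9 + 40 + 37 + 16 + 98 + 30 + 43 + 14 + 34 = 516
Step 2: Count the number of values: n = 14
Step 3: Mean = sum / n = 516 / 14 = 36.8571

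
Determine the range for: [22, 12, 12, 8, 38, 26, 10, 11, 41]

33

Step 1: Identify the maximum value: max = 41
Step 2: Identify the minimum value: min = 8
Step 3: Range = max - min = 41 - 8 = 33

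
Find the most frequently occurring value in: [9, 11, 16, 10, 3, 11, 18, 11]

11

Step 1: Count the frequency of each value:
  3: appears 1 time(s)
  9: appears 1 time(s)
  10: appears 1 time(s)
  11: appears 3 time(s)
  16: appears 1 time(s)
  18: appears 1 time(s)
Step 2: The value 11 appears most frequently (3 times).
Step 3: Mode = 11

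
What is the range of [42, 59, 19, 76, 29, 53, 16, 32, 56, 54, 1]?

75

Step 1: Identify the maximum value: max = 76
Step 2: Identify the minimum value: min = 1
Step 3: Range = max - min = 76 - 1 = 75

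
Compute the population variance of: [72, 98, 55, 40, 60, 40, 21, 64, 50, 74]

417.84

Step 1: Compute the mean: (72 + 98 + 55 + 40 + 60 + 40 + 21 + 64 + 50 + 74) / 10 = 57.4
Step 2: Compute squared deviations from the mean:
  (72 - 57.4)^2 = 213.16
  (98 - 57.4)^2 = 1648.36
  (55 - 57.4)^2 = 5.76
  (40 - 57.4)^2 = 302.76
  (60 - 57.4)^2 = 6.76
  (40 - 57.4)^2 = 302.76
  (21 - 57.4)^2 = 1324.96
  (64 - 57.4)^2 = 43.56
  (50 - 57.4)^2 = 54.76
  (74 - 57.4)^2 = 275.56
Step 3: Sum of squared deviations = 4178.4
Step 4: Population variance = 4178.4 / 10 = 417.84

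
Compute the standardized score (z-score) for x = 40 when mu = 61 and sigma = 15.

-1.4

Step 1: Recall the z-score formula: z = (x - mu) / sigma
Step 2: Substitute values: z = (40 - 61) / 15
Step 3: z = -21 / 15 = -1.4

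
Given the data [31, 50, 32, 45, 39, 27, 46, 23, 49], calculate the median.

39

Step 1: Sort the data in ascending order: [23, 27, 31, 32, 39, 45, 46, 49, 50]
Step 2: The number of values is n = 9.
Step 3: Since n is odd, the median is the middle value at position 5: 39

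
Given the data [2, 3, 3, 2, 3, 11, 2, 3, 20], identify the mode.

3

Step 1: Count the frequency of each value:
  2: appears 3 time(s)
  3: appears 4 time(s)
  11: appears 1 time(s)
  20: appears 1 time(s)
Step 2: The value 3 appears most frequently (4 times).
Step 3: Mode = 3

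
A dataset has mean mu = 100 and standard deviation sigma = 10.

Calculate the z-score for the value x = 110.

1

Step 1: Recall the z-score formula: z = (x - mu) / sigma
Step 2: Substitute values: z = (110 - 100) / 10
Step 3: z = 10 / 10 = 1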